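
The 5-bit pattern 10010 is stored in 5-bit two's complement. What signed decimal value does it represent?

MSB is 1, so the value is negative.
Unsigned reading: 18. Subtract 2^5 = 32: 18 − 32 = -14.

-14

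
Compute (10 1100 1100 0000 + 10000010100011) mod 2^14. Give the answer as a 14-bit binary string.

00110101100011

  10110011000000
+ 10000010100011
= 00110101100011  (discard carry-out 1)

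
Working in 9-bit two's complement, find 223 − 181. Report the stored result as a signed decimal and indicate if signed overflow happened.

42; no overflow

223 → 011011111
181 → 010110101
Subtract via negate-and-add: invert 010110101 + 1 = 101001011 (i.e. -181).
  011011111
+ 101001011
= 000101010  (discard carry-out 1)
Result 000101010: MSB = 0 → value 42.
Addends (after negating the subtrahend) have opposite signs, so signed overflow cannot occur.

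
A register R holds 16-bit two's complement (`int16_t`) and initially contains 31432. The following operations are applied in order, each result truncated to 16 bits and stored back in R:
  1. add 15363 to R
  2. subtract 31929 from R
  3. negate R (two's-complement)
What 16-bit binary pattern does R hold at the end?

1100010111101110

Start: R = 31432 = 0111101011001000.
R = 31432 + 15363 = 46795; wraps to -18741 = 1011011011001011
R = -18741 − 31929 = -50670; wraps to 14866 = 0011101000010010
R = −(14866) = -14866 = 1100010111101110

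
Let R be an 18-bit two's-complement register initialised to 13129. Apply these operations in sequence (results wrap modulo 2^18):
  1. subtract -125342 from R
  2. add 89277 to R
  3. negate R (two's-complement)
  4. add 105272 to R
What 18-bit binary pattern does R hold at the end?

100010000110010100

Start: R = 13129 = 000011001101001001.
R = 13129 − (-125342) = 138471; wraps to -123673 = 100001110011100111
R = -123673 + 89277 = -34396 = 110111100110100100
R = −(-34396) = 34396 = 001000011001011100
R = 34396 + 105272 = 139668; wraps to -122476 = 100010000110010100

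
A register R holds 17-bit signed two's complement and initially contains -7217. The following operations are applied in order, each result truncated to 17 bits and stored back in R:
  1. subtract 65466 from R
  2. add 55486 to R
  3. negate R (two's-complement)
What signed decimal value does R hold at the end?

Start: R = -7217 = 11110001111001111.
R = -7217 − 65466 = -72683; wraps to 58389 = 01110010000010101
R = 58389 + 55486 = 113875; wraps to -17197 = 11011110011010011
R = −(-17197) = 17197 = 00100001100101101

17197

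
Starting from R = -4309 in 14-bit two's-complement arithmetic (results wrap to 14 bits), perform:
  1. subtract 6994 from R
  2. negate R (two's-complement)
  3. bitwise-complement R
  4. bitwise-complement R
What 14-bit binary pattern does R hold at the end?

10110000100111

Start: R = -4309 = 10111100101011.
R = -4309 − 6994 = -11303; wraps to 5081 = 01001111011001
R = −(5081) = -5081 = 10110000100111
R = NOT 10110000100111 = 01001111011000 = 5080
R = NOT 01001111011000 = 10110000100111 = -5081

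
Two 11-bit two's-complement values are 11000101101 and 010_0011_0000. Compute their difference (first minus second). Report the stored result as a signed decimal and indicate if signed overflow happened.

1021; overflow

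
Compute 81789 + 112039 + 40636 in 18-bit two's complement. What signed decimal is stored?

-27680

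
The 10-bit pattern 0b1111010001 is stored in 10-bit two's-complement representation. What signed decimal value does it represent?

-47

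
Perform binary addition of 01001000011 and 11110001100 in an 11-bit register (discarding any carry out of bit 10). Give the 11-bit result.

  01001000011
+ 11110001100
= 00111001111  (discard carry-out 1)

00111001111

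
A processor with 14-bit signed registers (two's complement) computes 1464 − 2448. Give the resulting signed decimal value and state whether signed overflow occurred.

-984; no overflow

1464 → 00010110111000
2448 → 00100110010000
Subtract via negate-and-add: invert 00100110010000 + 1 = 11011001110000 (i.e. -2448).
  00010110111000
+ 11011001110000
= 11110000101000
Result 11110000101000: MSB = 1 → 15400 − 16384 = -984.
Addends (after negating the subtrahend) have opposite signs, so signed overflow cannot occur.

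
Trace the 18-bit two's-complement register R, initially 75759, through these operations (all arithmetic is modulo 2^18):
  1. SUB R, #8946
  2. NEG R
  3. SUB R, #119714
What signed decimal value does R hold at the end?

75617

Start: R = 75759 = 010010011111101111.
R = 75759 − 8946 = 66813 = 010000010011111101
R = −(66813) = -66813 = 101111101100000011
R = -66813 − 119714 = -186527; wraps to 75617 = 010010011101100001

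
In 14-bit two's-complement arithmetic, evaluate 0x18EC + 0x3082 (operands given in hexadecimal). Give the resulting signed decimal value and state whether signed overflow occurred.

2414; no overflow

0x18EC = 01100011101100 = 6380 (signed)
0x3082 = 11000010000010 = -3966 (signed)
  01100011101100
+ 11000010000010
= 00100101101110  (discard carry-out 1)
Result 00100101101110: MSB = 0 → value 2414.
Addends have opposite signs, so signed overflow cannot occur.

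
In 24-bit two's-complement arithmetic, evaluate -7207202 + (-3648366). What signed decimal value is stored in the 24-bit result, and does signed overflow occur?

5921648; overflow

-7207202 → 100100100000011011011110
-3648366 → 110010000101010010010010
  100100100000011011011110
+ 110010000101010010010010
= 010110100101101101110000  (discard carry-out 1)
Result 010110100101101101110000: MSB = 0 → value 5921648.
Both addends are negative but the stored result is non-negative: signed overflow. The true value -7207202 + (-3648366) = -10855568 lies outside [-8388608, 8388607].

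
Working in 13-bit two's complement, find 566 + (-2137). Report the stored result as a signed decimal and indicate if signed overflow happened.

-1571; no overflow

566 → 0001000110110
-2137 → 1011110100111
  0001000110110
+ 1011110100111
= 1100111011101
Result 1100111011101: MSB = 1 → 6621 − 8192 = -1571.
Addends have opposite signs, so signed overflow cannot occur.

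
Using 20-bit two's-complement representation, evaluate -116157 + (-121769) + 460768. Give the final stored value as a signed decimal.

222842

-116157 + (-121769) = -237926 (11000101111010011010)
-237926 + 460768 = 222842 (00110110011001111010)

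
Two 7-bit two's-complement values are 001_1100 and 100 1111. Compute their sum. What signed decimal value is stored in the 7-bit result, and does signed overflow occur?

-21; no overflow

001_1100 → 0011100 = 28 (signed)
100 1111 → 1001111 = -49 (signed)
  0011100
+ 1001111
= 1101011
Result 1101011: MSB = 1 → 107 − 128 = -21.
Addends have opposite signs, so signed overflow cannot occur.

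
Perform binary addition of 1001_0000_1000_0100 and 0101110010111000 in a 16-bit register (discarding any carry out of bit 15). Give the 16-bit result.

1110110100111100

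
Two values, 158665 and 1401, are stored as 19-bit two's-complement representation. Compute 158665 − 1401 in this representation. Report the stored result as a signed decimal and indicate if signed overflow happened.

157264; no overflow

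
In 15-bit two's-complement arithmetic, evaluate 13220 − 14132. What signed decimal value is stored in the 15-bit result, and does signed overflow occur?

-912; no overflow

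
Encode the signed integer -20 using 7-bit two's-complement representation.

1101100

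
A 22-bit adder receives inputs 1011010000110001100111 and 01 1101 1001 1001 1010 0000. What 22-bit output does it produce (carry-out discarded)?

  1011010000110001100111
+ 0111011001100110100000
= 0010101010011000000111  (discard carry-out 1)

0010101010011000000111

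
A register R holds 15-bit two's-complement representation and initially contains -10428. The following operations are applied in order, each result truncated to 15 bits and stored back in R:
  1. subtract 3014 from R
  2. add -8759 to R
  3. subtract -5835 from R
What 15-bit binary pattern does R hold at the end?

100000000010010

Start: R = -10428 = 101011101000100.
R = -10428 − 3014 = -13442 = 100101101111110
R = -13442 + (-8759) = -22201; wraps to 10567 = 010100101000111
R = 10567 − (-5835) = 16402; wraps to -16366 = 100000000010010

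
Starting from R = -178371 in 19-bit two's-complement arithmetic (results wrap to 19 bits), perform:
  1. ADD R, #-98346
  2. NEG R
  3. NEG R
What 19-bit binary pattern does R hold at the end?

Start: R = -178371 = 1010100011100111101.
R = -178371 + (-98346) = -276717; wraps to 247571 = 0111100011100010011
R = −(247571) = -247571 = 1000011100011101101
R = −(-247571) = 247571 = 0111100011100010011

0111100011100010011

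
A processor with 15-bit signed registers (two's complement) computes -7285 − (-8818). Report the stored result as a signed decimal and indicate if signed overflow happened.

1533; no overflow

-7285 → 110001110001011
-8818 → 101110110001110
Subtract via negate-and-add: invert 101110110001110 + 1 = 010001001110010 (i.e. 8818).
  110001110001011
+ 010001001110010
= 000010111111101  (discard carry-out 1)
Result 000010111111101: MSB = 0 → value 1533.
Addends (after negating the subtrahend) have opposite signs, so signed overflow cannot occur.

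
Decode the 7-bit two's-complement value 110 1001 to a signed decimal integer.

MSB is 1, so the value is negative.
Unsigned reading: 105. Subtract 2^7 = 128: 105 − 128 = -23.

-23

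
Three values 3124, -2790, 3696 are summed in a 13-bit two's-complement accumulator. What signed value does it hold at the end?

4030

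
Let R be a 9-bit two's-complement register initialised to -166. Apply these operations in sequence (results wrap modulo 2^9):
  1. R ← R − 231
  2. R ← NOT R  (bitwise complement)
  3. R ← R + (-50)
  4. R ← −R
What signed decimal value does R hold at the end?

166

Start: R = -166 = 101011010.
R = -166 − 231 = -397; wraps to 115 = 001110011
R = NOT 001110011 = 110001100 = -116
R = -116 + (-50) = -166 = 101011010
R = −(-166) = 166 = 010100110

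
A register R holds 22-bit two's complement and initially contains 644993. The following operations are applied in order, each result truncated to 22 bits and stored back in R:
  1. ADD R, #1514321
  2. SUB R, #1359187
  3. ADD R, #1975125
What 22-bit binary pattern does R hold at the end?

1010100101100011010100

Start: R = 644993 = 0010011101011110000001.
R = 644993 + 1514321 = 2159314; wraps to -2034990 = 1000001111001011010010
R = -2034990 − 1359187 = -3394177; wraps to 800127 = 0011000011010101111111
R = 800127 + 1975125 = 2775252; wraps to -1419052 = 1010100101100011010100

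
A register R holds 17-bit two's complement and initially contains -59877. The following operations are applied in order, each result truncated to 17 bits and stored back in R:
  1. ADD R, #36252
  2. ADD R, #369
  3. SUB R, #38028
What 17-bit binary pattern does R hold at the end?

10001000010011100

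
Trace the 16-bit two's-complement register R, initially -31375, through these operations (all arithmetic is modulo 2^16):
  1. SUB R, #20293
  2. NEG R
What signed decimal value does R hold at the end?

Start: R = -31375 = 1000010101110001.
R = -31375 − 20293 = -51668; wraps to 13868 = 0011011000101100
R = −(13868) = -13868 = 1100100111010100

-13868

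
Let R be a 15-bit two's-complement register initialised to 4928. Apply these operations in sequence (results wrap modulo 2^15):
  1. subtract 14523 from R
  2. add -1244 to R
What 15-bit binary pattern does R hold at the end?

101010110101001

Start: R = 4928 = 001001101000000.
R = 4928 − 14523 = -9595 = 101101010000101
R = -9595 + (-1244) = -10839 = 101010110101001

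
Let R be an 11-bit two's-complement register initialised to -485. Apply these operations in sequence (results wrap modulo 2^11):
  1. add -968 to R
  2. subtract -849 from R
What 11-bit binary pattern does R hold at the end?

10110100100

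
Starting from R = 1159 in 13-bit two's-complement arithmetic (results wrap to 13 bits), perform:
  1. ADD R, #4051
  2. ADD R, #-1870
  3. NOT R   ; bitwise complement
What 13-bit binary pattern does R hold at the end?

1001011110011

Start: R = 1159 = 0010010000111.
R = 1159 + 4051 = 5210; wraps to -2982 = 1010001011010
R = -2982 + (-1870) = -4852; wraps to 3340 = 0110100001100
R = NOT 0110100001100 = 1001011110011 = -3341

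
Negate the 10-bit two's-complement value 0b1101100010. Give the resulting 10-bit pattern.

Invert: 0010011101. Add 1: 0010011110.

0010011110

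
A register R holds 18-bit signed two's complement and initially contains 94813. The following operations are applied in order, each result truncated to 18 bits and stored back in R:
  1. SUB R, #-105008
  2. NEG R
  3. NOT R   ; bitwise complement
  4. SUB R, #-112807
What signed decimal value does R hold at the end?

Start: R = 94813 = 010111001001011101.
R = 94813 − (-105008) = 199821; wraps to -62323 = 110000110010001101
R = −(-62323) = 62323 = 001111001101110011
R = NOT 001111001101110011 = 110000110010001100 = -62324
R = -62324 − (-112807) = 50483 = 001100010100110011

50483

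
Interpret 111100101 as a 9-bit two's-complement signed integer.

-27

MSB is 1, so the value is negative.
Invert: 000011010. Add 1: 000011011 = 27. So the value is −27.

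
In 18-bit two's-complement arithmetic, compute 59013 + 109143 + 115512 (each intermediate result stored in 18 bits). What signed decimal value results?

21524

59013 + 109143 = 168156 → wraps to -93988 (101001000011011100)
-93988 + 115512 = 21524 (000101010000010100)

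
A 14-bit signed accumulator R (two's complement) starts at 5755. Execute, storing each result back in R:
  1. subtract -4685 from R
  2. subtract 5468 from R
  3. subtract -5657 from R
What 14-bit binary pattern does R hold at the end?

10100110000101

Start: R = 5755 = 01011001111011.
R = 5755 − (-4685) = 10440; wraps to -5944 = 10100011001000
R = -5944 − 5468 = -11412; wraps to 4972 = 01001101101100
R = 4972 − (-5657) = 10629; wraps to -5755 = 10100110000101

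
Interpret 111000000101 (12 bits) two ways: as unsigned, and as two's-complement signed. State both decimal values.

Unsigned: 111000000101 = 3589.
Signed: MSB=1 → 3589 − 4096 = -507.

unsigned = 3589, signed = -507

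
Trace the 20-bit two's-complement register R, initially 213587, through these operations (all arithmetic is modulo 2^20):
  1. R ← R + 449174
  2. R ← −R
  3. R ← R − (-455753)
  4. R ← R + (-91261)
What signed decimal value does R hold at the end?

-298269

Start: R = 213587 = 00110100001001010011.
R = 213587 + 449174 = 662761; wraps to -385815 = 10100001110011101001
R = −(-385815) = 385815 = 01011110001100010111
R = 385815 − (-455753) = 841568; wraps to -207008 = 11001101011101100000
R = -207008 + (-91261) = -298269 = 10110111001011100011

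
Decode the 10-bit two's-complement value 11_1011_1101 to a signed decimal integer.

-67

MSB is 1, so the value is negative.
Invert: 0001000010. Add 1: 0001000011 = 67. So the value is −67.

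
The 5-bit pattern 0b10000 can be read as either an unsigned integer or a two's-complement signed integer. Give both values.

unsigned = 16, signed = -16

Unsigned: 10000 = 16.
Signed: MSB=1 → 16 − 32 = -16.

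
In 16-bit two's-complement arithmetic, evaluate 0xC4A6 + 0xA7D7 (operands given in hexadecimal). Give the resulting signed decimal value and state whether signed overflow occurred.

0xC4A6 = 1100010010100110 = -15194 (signed)
0xA7D7 = 1010011111010111 = -22569 (signed)
  1100010010100110
+ 1010011111010111
= 0110110001111101  (discard carry-out 1)
Result 0110110001111101: MSB = 0 → value 27773.
Both addends are negative but the stored result is non-negative: signed overflow. The true value -15194 + (-22569) = -37763 lies outside [-32768, 32767].

27773; overflow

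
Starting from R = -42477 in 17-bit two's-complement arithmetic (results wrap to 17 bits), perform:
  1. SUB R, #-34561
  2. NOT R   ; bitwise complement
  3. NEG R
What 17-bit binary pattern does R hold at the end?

11110000100010101

Start: R = -42477 = 10101101000010011.
R = -42477 − (-34561) = -7916 = 11110000100010100
R = NOT 11110000100010100 = 00001111011101011 = 7915
R = −(7915) = -7915 = 11110000100010101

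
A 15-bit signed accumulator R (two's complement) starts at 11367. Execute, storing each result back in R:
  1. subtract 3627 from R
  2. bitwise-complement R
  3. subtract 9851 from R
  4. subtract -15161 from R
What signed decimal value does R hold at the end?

Start: R = 11367 = 010110001100111.
R = 11367 − 3627 = 7740 = 001111000111100
R = NOT 001111000111100 = 110000111000011 = -7741
R = -7741 − 9851 = -17592; wraps to 15176 = 011101101001000
R = 15176 − (-15161) = 30337; wraps to -2431 = 111011010000001

-2431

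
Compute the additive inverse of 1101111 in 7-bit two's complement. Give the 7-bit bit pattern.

0010001

Invert: 0010000. Add 1: 0010001.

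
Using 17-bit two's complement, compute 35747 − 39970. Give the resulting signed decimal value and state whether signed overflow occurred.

35747 → 01000101110100011
39970 → 01001110000100010
Subtract via negate-and-add: invert 01001110000100010 + 1 = 10110001111011110 (i.e. -39970).
  01000101110100011
+ 10110001111011110
= 11110111110000001
Result 11110111110000001: MSB = 1 → 126849 − 131072 = -4223.
Addends (after negating the subtrahend) have opposite signs, so signed overflow cannot occur.

-4223; no overflow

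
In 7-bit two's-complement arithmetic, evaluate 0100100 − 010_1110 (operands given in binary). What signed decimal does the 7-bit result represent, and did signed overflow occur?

-10; no overflow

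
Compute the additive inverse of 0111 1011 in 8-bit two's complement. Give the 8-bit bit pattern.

10000101

Invert: 10000100. Add 1: 10000101.
Check: 01111011 = 123, 10000101 = -123.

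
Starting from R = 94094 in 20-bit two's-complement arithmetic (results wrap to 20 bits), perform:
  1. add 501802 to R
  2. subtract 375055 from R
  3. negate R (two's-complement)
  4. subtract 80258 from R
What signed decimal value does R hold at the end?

-301099

Start: R = 94094 = 00010110111110001110.
R = 94094 + 501802 = 595896; wraps to -452680 = 10010001011110111000
R = -452680 − 375055 = -827735; wraps to 220841 = 00110101111010101001
R = −(220841) = -220841 = 11001010000101010111
R = -220841 − 80258 = -301099 = 10110110011111010101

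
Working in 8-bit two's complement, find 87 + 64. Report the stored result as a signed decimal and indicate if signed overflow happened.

87 → 01010111
64 → 01000000
  01010111
+ 01000000
= 10010111
Result 10010111: MSB = 1 → 151 − 256 = -105.
Both addends are non-negative but the stored result is negative: signed overflow. The true value 87 + 64 = 151 lies outside [-128, 127].

-105; overflow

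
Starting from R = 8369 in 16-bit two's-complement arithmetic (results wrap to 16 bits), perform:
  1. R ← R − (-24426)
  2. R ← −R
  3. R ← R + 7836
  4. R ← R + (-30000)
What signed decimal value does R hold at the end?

10577

Start: R = 8369 = 0010000010110001.
R = 8369 − (-24426) = 32795; wraps to -32741 = 1000000000011011
R = −(-32741) = 32741 = 0111111111100101
R = 32741 + 7836 = 40577; wraps to -24959 = 1001111010000001
R = -24959 + (-30000) = -54959; wraps to 10577 = 0010100101010001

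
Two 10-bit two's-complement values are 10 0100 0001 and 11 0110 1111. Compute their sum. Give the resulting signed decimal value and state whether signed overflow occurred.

432; overflow

10 0100 0001 → 1001000001 = -447 (signed)
11 0110 1111 → 1101101111 = -145 (signed)
  1001000001
+ 1101101111
= 0110110000  (discard carry-out 1)
Result 0110110000: MSB = 0 → value 432.
Both addends are negative but the stored result is non-negative: signed overflow. The true value -447 + (-145) = -592 lies outside [-512, 511].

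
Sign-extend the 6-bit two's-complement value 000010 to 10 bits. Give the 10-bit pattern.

MSB of 000010 is 0; replicate it into the new high bits.
0000|000010 → 0000000010 (still 2).

0000000010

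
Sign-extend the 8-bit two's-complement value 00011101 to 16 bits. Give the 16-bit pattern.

0000000000011101

MSB of 00011101 is 0; replicate it into the new high bits.
00000000|00011101 → 0000000000011101 (still 29).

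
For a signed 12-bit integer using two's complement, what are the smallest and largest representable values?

Minimum: −2^11 = -2048.
Maximum: 2^11 − 1 = 2047.

min = -2048, max = 2047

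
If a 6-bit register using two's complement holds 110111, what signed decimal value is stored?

MSB is 1, so the value is negative.
Unsigned reading: 55. Subtract 2^6 = 64: 55 − 64 = -9.

-9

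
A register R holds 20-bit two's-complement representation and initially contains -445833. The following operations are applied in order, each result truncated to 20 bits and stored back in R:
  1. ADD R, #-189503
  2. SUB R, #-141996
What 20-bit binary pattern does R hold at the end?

Start: R = -445833 = 10010011001001110111.
R = -445833 + (-189503) = -635336; wraps to 413240 = 01100100111000111000
R = 413240 − (-141996) = 555236; wraps to -493340 = 10000111100011100100

10000111100011100100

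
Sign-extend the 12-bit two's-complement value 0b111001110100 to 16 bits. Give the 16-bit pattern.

MSB of 111001110100 is 1; replicate it into the new high bits.
1111|111001110100 → 1111111001110100 (still -396).

1111111001110100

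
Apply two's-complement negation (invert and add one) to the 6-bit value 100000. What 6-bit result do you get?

100000

Invert: 011111. Add 1: 100000.
(100000 is the minimum value -32; its negation overflows and yields itself.)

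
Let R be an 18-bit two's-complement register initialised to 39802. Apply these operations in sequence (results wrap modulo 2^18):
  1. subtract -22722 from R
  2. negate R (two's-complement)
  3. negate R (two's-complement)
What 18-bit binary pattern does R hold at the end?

Start: R = 39802 = 001001101101111010.
R = 39802 − (-22722) = 62524 = 001111010000111100
R = −(62524) = -62524 = 110000101111000100
R = −(-62524) = 62524 = 001111010000111100

001111010000111100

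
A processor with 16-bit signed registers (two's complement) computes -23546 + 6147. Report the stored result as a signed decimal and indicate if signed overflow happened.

-17399; no overflow

-23546 → 1010010000000110
6147 → 0001100000000011
  1010010000000110
+ 0001100000000011
= 1011110000001001
Result 1011110000001001: MSB = 1 → 48137 − 65536 = -17399.
Addends have opposite signs, so signed overflow cannot occur.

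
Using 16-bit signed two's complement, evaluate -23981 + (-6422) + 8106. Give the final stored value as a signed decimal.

-23981 + (-6422) = -30403 (1000100100111101)
-30403 + 8106 = -22297 (1010100011100111)

-22297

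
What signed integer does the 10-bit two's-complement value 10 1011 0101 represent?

-331

MSB is 1, so the value is negative.
Invert: 0101001010. Add 1: 0101001011 = 331. So the value is −331.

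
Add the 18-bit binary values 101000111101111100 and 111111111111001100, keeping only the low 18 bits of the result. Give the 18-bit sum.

  101000111101111100
+ 111111111111001100
= 101000111101001000  (discard carry-out 1)

101000111101001000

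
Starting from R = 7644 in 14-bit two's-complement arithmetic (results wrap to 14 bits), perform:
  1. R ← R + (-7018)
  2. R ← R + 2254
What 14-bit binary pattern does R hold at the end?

00101101000000

Start: R = 7644 = 01110111011100.
R = 7644 + (-7018) = 626 = 00001001110010
R = 626 + 2254 = 2880 = 00101101000000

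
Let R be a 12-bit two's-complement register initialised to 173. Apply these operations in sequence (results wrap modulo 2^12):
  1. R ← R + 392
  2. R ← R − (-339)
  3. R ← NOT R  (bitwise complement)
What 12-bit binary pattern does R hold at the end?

Start: R = 173 = 000010101101.
R = 173 + 392 = 565 = 001000110101
R = 565 − (-339) = 904 = 001110001000
R = NOT 001110001000 = 110001110111 = -905

110001110111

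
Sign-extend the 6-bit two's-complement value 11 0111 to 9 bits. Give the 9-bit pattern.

111110111

MSB of 110111 is 1; replicate it into the new high bits.
111|110111 → 111110111 (still -9).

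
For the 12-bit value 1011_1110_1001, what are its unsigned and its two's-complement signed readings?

unsigned = 3049, signed = -1047

Unsigned: 101111101001 = 3049.
Signed: MSB=1 → 3049 − 4096 = -1047.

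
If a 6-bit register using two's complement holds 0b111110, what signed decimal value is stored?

-2

MSB is 1, so the value is negative.
Invert: 000001. Add 1: 000010 = 2. So the value is −2.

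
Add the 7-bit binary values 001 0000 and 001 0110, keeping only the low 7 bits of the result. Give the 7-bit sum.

  0010000
+ 0010110
= 0100110

0100110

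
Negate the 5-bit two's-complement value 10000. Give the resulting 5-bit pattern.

Invert: 01111. Add 1: 10000.
(10000 is the minimum value -16; its negation overflows and yields itself.)

10000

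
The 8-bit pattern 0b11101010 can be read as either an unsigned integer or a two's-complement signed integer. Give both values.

unsigned = 234, signed = -22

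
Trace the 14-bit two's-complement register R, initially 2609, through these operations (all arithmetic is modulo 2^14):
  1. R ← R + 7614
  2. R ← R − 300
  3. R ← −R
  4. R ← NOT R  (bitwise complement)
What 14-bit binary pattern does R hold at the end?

Start: R = 2609 = 00101000110001.
R = 2609 + 7614 = 10223; wraps to -6161 = 10011111101111
R = -6161 − 300 = -6461 = 10011011000011
R = −(-6461) = 6461 = 01100100111101
R = NOT 01100100111101 = 10011011000010 = -6462

10011011000010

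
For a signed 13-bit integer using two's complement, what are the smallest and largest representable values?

min = -4096, max = 4095

Minimum: −2^12 = -4096.
Maximum: 2^12 − 1 = 4095.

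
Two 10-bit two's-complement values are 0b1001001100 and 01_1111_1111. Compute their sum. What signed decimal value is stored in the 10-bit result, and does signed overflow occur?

75; no overflow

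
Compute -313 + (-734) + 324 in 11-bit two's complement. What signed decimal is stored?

-313 + (-734) = -1047 → wraps to 1001 (01111101001)
1001 + 324 = 1325 → wraps to -723 (10100101101)

-723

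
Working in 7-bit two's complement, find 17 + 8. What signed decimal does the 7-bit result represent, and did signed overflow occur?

25; no overflow

17 → 0010001
8 → 0001000
  0010001
+ 0001000
= 0011001
Result 0011001: MSB = 0 → value 25.
Both addends are non-negative and so is the stored result: no signed overflow.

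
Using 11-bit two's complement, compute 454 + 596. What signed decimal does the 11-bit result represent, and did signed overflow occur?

454 → 00111000110
596 → 01001010100
  00111000110
+ 01001010100
= 10000011010
Result 10000011010: MSB = 1 → 1050 − 2048 = -998.
Both addends are non-negative but the stored result is negative: signed overflow. The true value 454 + 596 = 1050 lies outside [-1024, 1023].

-998; overflow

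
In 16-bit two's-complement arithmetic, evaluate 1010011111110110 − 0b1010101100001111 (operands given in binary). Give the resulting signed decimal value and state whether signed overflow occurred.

1010011111110110 = -22538 (signed)
0b1010101100001111 → 1010101100001111 = -21745 (signed)
Subtract via negate-and-add: invert 1010101100001111 + 1 = 0101010011110001 (i.e. 21745).
  1010011111110110
+ 0101010011110001
= 1111110011100111
Result 1111110011100111: MSB = 1 → 64743 − 65536 = -793.
Addends (after negating the subtrahend) have opposite signs, so signed overflow cannot occur.

-793; no overflow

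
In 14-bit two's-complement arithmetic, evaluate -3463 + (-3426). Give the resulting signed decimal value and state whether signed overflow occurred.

-6889; no overflow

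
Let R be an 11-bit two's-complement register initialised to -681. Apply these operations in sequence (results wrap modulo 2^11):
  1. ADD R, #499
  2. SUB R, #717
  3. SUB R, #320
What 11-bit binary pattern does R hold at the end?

01100111101

Start: R = -681 = 10101010111.
R = -681 + 499 = -182 = 11101001010
R = -182 − 717 = -899 = 10001111101
R = -899 − 320 = -1219; wraps to 829 = 01100111101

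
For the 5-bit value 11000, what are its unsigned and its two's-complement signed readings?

unsigned = 24, signed = -8

Unsigned: 11000 = 24.
Signed: MSB=1 → 24 − 32 = -8.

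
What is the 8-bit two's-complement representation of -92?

10100100

|-92| = 92 = 01011100 in 8 bits.
Invert the bits: 10100011. Add 1: 10100100.
Check: 10100100 reads as 164 − 256 = -92.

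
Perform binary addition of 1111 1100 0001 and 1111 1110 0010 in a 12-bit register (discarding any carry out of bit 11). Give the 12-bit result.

  111111000001
+ 111111100010
= 111110100011  (discard carry-out 1)

111110100011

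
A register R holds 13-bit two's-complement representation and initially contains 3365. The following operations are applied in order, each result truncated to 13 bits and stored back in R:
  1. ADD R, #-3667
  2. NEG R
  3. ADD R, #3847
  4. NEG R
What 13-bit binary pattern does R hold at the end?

0111111001011

Start: R = 3365 = 0110100100101.
R = 3365 + (-3667) = -302 = 1111011010010
R = −(-302) = 302 = 0000100101110
R = 302 + 3847 = 4149; wraps to -4043 = 1000000110101
R = −(-4043) = 4043 = 0111111001011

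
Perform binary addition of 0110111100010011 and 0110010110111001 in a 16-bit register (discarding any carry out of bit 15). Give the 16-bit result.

1101010011001100

  0110111100010011
+ 0110010110111001
= 1101010011001100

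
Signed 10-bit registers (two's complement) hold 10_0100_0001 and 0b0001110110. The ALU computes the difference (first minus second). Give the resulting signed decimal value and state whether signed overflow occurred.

459; overflow

10_0100_0001 → 1001000001 = -447 (signed)
0b0001110110 → 0001110110 = 118 (signed)
Subtract via negate-and-add: invert 0001110110 + 1 = 1110001010 (i.e. -118).
  1001000001
+ 1110001010
= 0111001011  (discard carry-out 1)
Result 0111001011: MSB = 0 → value 459.
Both addends (after negating the subtrahend) are negative but the stored result is non-negative: signed overflow. The true value -447 − 118 = -565 lies outside [-512, 511].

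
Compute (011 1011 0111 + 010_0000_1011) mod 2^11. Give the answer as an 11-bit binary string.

  01110110111
+ 01000001011
= 10111000010

10111000010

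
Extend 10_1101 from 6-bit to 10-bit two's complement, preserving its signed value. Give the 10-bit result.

MSB of 101101 is 1; replicate it into the new high bits.
1111|101101 → 1111101101 (still -19).

1111101101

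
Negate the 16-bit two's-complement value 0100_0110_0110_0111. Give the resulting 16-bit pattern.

Invert: 1011100110011000. Add 1: 1011100110011001.
Check: 0100011001100111 = 18023, 1011100110011001 = -18023.

1011100110011001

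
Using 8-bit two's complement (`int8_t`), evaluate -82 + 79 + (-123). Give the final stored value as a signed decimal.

-126

-82 + 79 = -3 (11111101)
-3 + (-123) = -126 (10000010)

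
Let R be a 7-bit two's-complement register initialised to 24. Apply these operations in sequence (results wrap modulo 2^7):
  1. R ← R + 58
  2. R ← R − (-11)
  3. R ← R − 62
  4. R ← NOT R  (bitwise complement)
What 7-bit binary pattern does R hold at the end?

1100000

Start: R = 24 = 0011000.
R = 24 + 58 = 82; wraps to -46 = 1010010
R = -46 − (-11) = -35 = 1011101
R = -35 − 62 = -97; wraps to 31 = 0011111
R = NOT 0011111 = 1100000 = -32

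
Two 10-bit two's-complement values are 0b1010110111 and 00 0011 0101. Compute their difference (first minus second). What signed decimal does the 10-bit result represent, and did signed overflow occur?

0b1010110111 → 1010110111 = -329 (signed)
00 0011 0101 → 0000110101 = 53 (signed)
Subtract via negate-and-add: invert 0000110101 + 1 = 1111001011 (i.e. -53).
  1010110111
+ 1111001011
= 1010000010  (discard carry-out 1)
Result 1010000010: MSB = 1 → 642 − 1024 = -382.
Both addends (after negating the subtrahend) are negative and so is the stored result: no signed overflow.

-382; no overflow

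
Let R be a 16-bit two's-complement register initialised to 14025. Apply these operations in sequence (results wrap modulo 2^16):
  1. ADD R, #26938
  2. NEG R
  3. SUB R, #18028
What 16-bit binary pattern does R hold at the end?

0001100110010001

Start: R = 14025 = 0011011011001001.
R = 14025 + 26938 = 40963; wraps to -24573 = 1010000000000011
R = −(-24573) = 24573 = 0101111111111101
R = 24573 − 18028 = 6545 = 0001100110010001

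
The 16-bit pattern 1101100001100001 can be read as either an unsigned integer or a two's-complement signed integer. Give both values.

unsigned = 55393, signed = -10143

Unsigned: 1101100001100001 = 55393.
Signed: MSB=1 → 55393 − 65536 = -10143.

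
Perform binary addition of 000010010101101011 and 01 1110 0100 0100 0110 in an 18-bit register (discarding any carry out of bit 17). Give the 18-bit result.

100000100110110001

  000010010101101011
+ 011110010001000110
= 100000100110110001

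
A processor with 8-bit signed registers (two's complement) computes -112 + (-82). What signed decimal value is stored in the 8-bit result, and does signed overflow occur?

-112 → 10010000
-82 → 10101110
  10010000
+ 10101110
= 00111110  (discard carry-out 1)
Result 00111110: MSB = 0 → value 62.
Both addends are negative but the stored result is non-negative: signed overflow. The true value -112 + (-82) = -194 lies outside [-128, 127].

62; overflow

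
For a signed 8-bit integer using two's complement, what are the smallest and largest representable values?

Minimum: −2^7 = -128.
Maximum: 2^7 − 1 = 127.

min = -128, max = 127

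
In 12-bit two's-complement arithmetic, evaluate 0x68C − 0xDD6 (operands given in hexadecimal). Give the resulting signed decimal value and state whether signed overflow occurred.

-1866; overflow

0x68C = 011010001100 = 1676 (signed)
0xDD6 = 110111010110 = -554 (signed)
Subtract via negate-and-add: invert 110111010110 + 1 = 001000101010 (i.e. 554).
  011010001100
+ 001000101010
= 100010110110
Result 100010110110: MSB = 1 → 2230 − 4096 = -1866.
Both addends (after negating the subtrahend) are non-negative but the stored result is negative: signed overflow. The true value 1676 − (-554) = 2230 lies outside [-2048, 2047].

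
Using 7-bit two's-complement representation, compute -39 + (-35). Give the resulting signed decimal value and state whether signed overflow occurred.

-39 → 1011001
-35 → 1011101
  1011001
+ 1011101
= 0110110  (discard carry-out 1)
Result 0110110: MSB = 0 → value 54.
Both addends are negative but the stored result is non-negative: signed overflow. The true value -39 + (-35) = -74 lies outside [-64, 63].

54; overflow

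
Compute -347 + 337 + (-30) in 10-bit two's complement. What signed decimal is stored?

-40

-347 + 337 = -10 (1111110110)
-10 + (-30) = -40 (1111011000)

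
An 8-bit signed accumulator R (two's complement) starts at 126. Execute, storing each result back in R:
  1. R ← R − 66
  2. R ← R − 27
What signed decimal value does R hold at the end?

Start: R = 126 = 01111110.
R = 126 − 66 = 60 = 00111100
R = 60 − 27 = 33 = 00100001

33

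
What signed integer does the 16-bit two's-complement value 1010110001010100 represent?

MSB is 1, so the value is negative.
Invert: 0101001110101011. Add 1: 0101001110101100 = 21420. So the value is −21420.

-21420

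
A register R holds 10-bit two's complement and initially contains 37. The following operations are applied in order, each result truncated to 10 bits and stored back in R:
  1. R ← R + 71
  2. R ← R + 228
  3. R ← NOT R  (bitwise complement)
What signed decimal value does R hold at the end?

Start: R = 37 = 0000100101.
R = 37 + 71 = 108 = 0001101100
R = 108 + 228 = 336 = 0101010000
R = NOT 0101010000 = 1010101111 = -337

-337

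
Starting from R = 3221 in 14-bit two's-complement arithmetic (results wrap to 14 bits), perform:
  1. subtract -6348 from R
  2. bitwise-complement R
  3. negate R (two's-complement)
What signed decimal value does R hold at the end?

Start: R = 3221 = 00110010010101.
R = 3221 − (-6348) = 9569; wraps to -6815 = 10010101100001
R = NOT 10010101100001 = 01101010011110 = 6814
R = −(6814) = -6814 = 10010101100010

-6814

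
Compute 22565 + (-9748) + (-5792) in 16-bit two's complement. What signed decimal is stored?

22565 + (-9748) = 12817 (0011001000010001)
12817 + (-5792) = 7025 (0001101101110001)

7025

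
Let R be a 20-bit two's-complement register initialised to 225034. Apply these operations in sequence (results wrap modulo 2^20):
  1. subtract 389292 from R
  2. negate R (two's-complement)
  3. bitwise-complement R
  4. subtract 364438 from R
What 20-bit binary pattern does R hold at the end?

Start: R = 225034 = 00110110111100001010.
R = 225034 − 389292 = -164258 = 11010111111001011110
R = −(-164258) = 164258 = 00101000000110100010
R = NOT 00101000000110100010 = 11010111111001011101 = -164259
R = -164259 − 364438 = -528697; wraps to 519879 = 01111110111011000111

01111110111011000111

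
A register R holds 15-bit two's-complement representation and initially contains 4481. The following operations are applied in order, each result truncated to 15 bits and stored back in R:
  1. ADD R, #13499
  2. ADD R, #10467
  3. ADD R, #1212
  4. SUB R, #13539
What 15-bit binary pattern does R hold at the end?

011111011111000

Start: R = 4481 = 001000110000001.
R = 4481 + 13499 = 17980; wraps to -14788 = 100011000111100
R = -14788 + 10467 = -4321 = 110111100011111
R = -4321 + 1212 = -3109 = 111001111011011
R = -3109 − 13539 = -16648; wraps to 16120 = 011111011111000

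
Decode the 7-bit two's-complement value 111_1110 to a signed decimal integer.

-2

MSB is 1, so the value is negative.
Invert: 0000001. Add 1: 0000010 = 2. So the value is −2.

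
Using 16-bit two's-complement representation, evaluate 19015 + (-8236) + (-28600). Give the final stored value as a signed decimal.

19015 + (-8236) = 10779 (0010101000011011)
10779 + (-28600) = -17821 (1011101001100011)

-17821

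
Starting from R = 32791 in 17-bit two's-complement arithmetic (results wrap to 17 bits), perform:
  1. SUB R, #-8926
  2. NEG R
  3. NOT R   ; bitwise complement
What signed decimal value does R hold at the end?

Start: R = 32791 = 01000000000010111.
R = 32791 − (-8926) = 41717 = 01010001011110101
R = −(41717) = -41717 = 10101110100001011
R = NOT 10101110100001011 = 01010001011110100 = 41716

41716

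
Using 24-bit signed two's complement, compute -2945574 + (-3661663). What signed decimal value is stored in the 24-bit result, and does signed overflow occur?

-6607237; no overflow

-2945574 → 110100110000110111011010
-3661663 → 110010000010000010100001
  110100110000110111011010
+ 110010000010000010100001
= 100110110010111001111011  (discard carry-out 1)
Result 100110110010111001111011: MSB = 1 → 10169979 − 16777216 = -6607237.
Both addends are negative and so is the stored result: no signed overflow.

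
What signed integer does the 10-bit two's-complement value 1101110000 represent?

-144

MSB is 1, so the value is negative.
Unsigned reading: 880. Subtract 2^10 = 1024: 880 − 1024 = -144.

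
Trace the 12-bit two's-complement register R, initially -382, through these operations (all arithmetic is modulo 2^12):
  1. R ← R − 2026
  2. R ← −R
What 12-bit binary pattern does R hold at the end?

100101101000

Start: R = -382 = 111010000010.
R = -382 − 2026 = -2408; wraps to 1688 = 011010011000
R = −(1688) = -1688 = 100101101000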